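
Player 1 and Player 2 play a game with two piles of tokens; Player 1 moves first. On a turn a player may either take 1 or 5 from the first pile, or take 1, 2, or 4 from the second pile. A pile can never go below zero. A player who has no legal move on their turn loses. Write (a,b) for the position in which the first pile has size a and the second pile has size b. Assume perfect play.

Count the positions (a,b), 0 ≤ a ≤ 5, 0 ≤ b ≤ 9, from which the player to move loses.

Use the standard recursion: the mover loses at a terminal position; elsewhere, the mover wins exactly when some move hands the opponent an L position.
Every move lowers a or b (never raises either), so fill the grid row by row in increasing a, and left to right within a row: each cell's successors are then already labelled.
      b=0  b=1  b=2  b=3  b=4  b=5  b=6  b=7  b=8  b=9
a=0:    L    W    W    L    W    W    L    W    W    L
a=1:    W    L    W    W    L    W    W    L    W    W
a=2:    L    W    W    L    W    W    L    W    W    L
a=3:    W    L    W    W    L    W    W    L    W    W
a=4:    L    W    W    L    W    W    L    W    W    L
a=5:    W    L    W    W    L    W    W    L    W    W
Cells with no legal move (terminal, hence L): (0,0).
The remaining L cells, each justified by listing all of its moves:
(0,3): moves to (0,2)(W), (0,1)(W); every one is W ⇒ L
(0,6): moves to (0,5)(W), (0,4)(W), (0,2)(W); every one is W ⇒ L
(0,9): moves to (0,8)(W), (0,7)(W), (0,5)(W); every one is W ⇒ L
(1,1): moves to (0,1)(W), (1,0)(W); every one is W ⇒ L
(1,4): moves to (0,4)(W), (1,3)(W), (1,2)(W), (1,0)(W); every one is W ⇒ L
(1,7): moves to (0,7)(W), (1,6)(W), (1,5)(W), (1,3)(W); every one is W ⇒ L
(2,0): the only move is to (1,0)(W), a W ⇒ L
(2,3): moves to (1,3)(W), (2,2)(W), (2,1)(W); every one is W ⇒ L
(2,6): moves to (1,6)(W), (2,5)(W), (2,4)(W), (2,2)(W); every one is W ⇒ L
(2,9): moves to (1,9)(W), (2,8)(W), (2,7)(W), (2,5)(W); every one is W ⇒ L
(3,1): moves to (2,1)(W), (3,0)(W); every one is W ⇒ L
(3,4): moves to (2,4)(W), (3,3)(W), (3,2)(W), (3,0)(W); every one is W ⇒ L
(3,7): moves to (2,7)(W), (3,6)(W), (3,5)(W), (3,3)(W); every one is W ⇒ L
(4,0): the only move is to (3,0)(W), a W ⇒ L
(4,3): moves to (3,3)(W), (4,2)(W), (4,1)(W); every one is W ⇒ L
(4,6): moves to (3,6)(W), (4,5)(W), (4,4)(W), (4,2)(W); every one is W ⇒ L
(4,9): moves to (3,9)(W), (4,8)(W), (4,7)(W), (4,5)(W); every one is W ⇒ L
(5,1): moves to (4,1)(W), (0,1)(W), (5,0)(W); every one is W ⇒ L
(5,4): moves to (4,4)(W), (0,4)(W), (5,3)(W), (5,2)(W), (5,0)(W); every one is W ⇒ L
(5,7): moves to (4,7)(W), (0,7)(W), (5,6)(W), (5,5)(W), (5,3)(W); every one is W ⇒ L
Every other cell has at least one move into one of the L cells above, so it is W.
L cells per row: a=0: 4, a=1: 3, a=2: 4, a=3: 3, a=4: 4, a=5: 3; total 21.

21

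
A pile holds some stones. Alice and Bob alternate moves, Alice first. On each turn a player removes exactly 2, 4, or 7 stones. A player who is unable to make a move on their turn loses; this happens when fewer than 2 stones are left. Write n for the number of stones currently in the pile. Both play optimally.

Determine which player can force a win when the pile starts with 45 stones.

Work bottom-up. With no move the player to move loses. Otherwise the position is W if at least one move leads to an L position for the opponent, and L if every move leads to a W.
n=0: no move → L
n=1: no move → L
n=2: reaches L-position 0 → W
n=3: reaches L-position 1 → W
n=4: reaches L-position 0 → W
n=5: reaches L-position 1 → W
n=6: only reaches 4(W), 2(W), all W → L
n=7: reaches L-position 0 → W
n=8: reaches L-position 6 → W
n=9: only reaches 7(W), 5(W), 2(W), all W → L
n=10: reaches L-position 6 → W
n=11: reaches L-position 9 → W
n=12: only reaches 10(W), 8(W), 5(W), all W → L
n=13: reaches L-position 9 → W
n=14: reaches L-position 12 → W
n=15: only reaches 13(W), 11(W), 8(W), all W → L
n=16: reaches L-position 12 → W
n=17: reaches L-position 15 → W
n=18: only reaches 16(W), 14(W), 11(W), all W → L
n=19: reaches L-position 15 → W
n=20: reaches L-position 18 → W
n=21: only reaches 19(W), 17(W), 14(W), all W → L
n=22: reaches L-position 18 → W
n=23: reaches L-position 21 → W
n=24: only reaches 22(W), 20(W), 17(W), all W → L
n=25: reaches L-position 21 → W
n=26: reaches L-position 24 → W
n=27: only reaches 25(W), 23(W), 20(W), all W → L
n=28: reaches L-position 24 → W
n=29: reaches L-position 27 → W
n=30: only reaches 28(W), 26(W), 23(W), all W → L
n=31: reaches L-position 27 → W
n=32: reaches L-position 30 → W
n=33: only reaches 31(W), 29(W), 26(W), all W → L
n=34: reaches L-position 30 → W
n=35: reaches L-position 33 → W
n=36: only reaches 34(W), 32(W), 29(W), all W → L
n=37: reaches L-position 33 → W
n=38: reaches L-position 36 → W
n=39: only reaches 37(W), 35(W), 32(W), all W → L
n=40: reaches L-position 36 → W
n=41: reaches L-position 39 → W
n=42: only reaches 40(W), 38(W), 35(W), all W → L
n=43: reaches L-position 39 → W
n=44: reaches L-position 42 → W
n=45: only reaches 43(W), 41(W), 38(W), all W → L
The starting position 45 is L: whatever Alice does, the opponent receives a W position.

Bob wins.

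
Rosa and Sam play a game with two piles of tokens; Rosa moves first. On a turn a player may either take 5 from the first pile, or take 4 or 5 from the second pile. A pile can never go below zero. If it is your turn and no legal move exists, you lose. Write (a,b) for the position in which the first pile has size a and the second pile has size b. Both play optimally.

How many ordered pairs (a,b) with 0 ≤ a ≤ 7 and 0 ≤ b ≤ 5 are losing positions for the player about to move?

26

Label each position W (a win for the player to move) or L (a loss). A position with no legal move is L; any other position is W exactly when some move reaches an L, and L when every move reaches a W.
Every move lowers a or b (never raises either), so fill the grid row by row in increasing a, and left to right within a row: each cell's successors are then already labelled.
      b=0  b=1  b=2  b=3  b=4  b=5
a=0:    L    L    L    L    W    W
a=1:    L    L    L    L    W    W
a=2:    L    L    L    L    W    W
a=3:    L    L    L    L    W    W
a=4:    L    L    L    L    W    W
a=5:    W    W    W    W    L    L
a=6:    W    W    W    W    L    L
a=7:    W    W    W    W    L    L
Cells with no legal move (terminal, hence L): (0,0), (0,1), (0,2), (0,3), (1,0), (1,1), (1,2), (1,3), (2,0), (2,1), (2,2), (2,3), (3,0), (3,1), (3,2), (3,3), (4,0), (4,1), (4,2), (4,3).
The remaining L cells, each justified by listing all of its moves:
(5,4): L (options (0,4)(W), (5,0)(W) are all W)
(5,5): L (options (0,5)(W), (5,1)(W), (5,0)(W) are all W)
(6,4): L (options (1,4)(W), (6,0)(W) are all W)
(6,5): L (options (1,5)(W), (6,1)(W), (6,0)(W) are all W)
(7,4): L (options (2,4)(W), (7,0)(W) are all W)
(7,5): L (options (2,5)(W), (7,1)(W), (7,0)(W) are all W)
Every other cell has at least one move into one of the L cells above, so it is W.
L cells per row: a=0: 4, a=1: 4, a=2: 4, a=3: 4, a=4: 4, a=5: 2, a=6: 2, a=7: 2; total 26.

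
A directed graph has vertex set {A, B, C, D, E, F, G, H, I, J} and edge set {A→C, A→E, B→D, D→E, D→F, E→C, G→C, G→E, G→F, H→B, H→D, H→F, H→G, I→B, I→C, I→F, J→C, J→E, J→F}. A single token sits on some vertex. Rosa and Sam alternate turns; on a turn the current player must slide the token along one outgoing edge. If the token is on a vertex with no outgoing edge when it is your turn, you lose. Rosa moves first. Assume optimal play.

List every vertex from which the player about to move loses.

B, C, F

Positions with no move are L. A position that does have a move is losing for the player to move precisely when every available move leads to a winning position for the opponent. Fill in the labels:
Every edge goes from a vertex to one that appears earlier in the order C, F, E, G, D, B, I, H, A, J, so processing vertices in that order labels each vertex after all of its successors.
C: no outgoing edge → L
F: no outgoing edge → L
E: W (go to C, an L position)
G: W (go to F, an L position)
D: W (go to F, an L position)
B: L (sole option D(W) is W)
I: W (go to B, an L position)
H: W (go to B, an L position)
A: W (go to C, an L position)
J: W (go to F, an L position)
Reading off the rows marked L gives the requested list; there are 3 such vertices.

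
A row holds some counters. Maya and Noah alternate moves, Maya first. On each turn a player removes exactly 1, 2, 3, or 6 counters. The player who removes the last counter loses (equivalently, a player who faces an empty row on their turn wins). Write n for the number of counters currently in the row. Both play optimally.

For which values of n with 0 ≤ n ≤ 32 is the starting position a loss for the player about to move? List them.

1, 5, 9, 13, 17, 21, 25, 29

Work bottom-up. With no move the player to move wins. Otherwise the position is W if at least one move leads to an L position for the opponent, and L if every move leads to a W.
n=0: no move; the opponent has just taken the last counter and therefore loses → W
n=1: →0(W) only, which is W, so L
n=2: →1(L), so W
n=3: →1(L), so W
n=4: →1(L), so W
n=5: →4(W), 3(W), 2(W) — all W, so L
n=6: →5(L), so W
n=7: →5(L), so W
n=8: →5(L), so W
n=9: →8(W), 7(W), 6(W), 3(W) — all W, so L
n=10: →9(L), so W
n=11: →9(L), so W
n=12: →9(L), so W
n=13: →12(W), 11(W), 10(W), 7(W) — all W, so L
n=14: →13(L), so W
n=15: →13(L), so W
n=16: →13(L), so W
n=17: →16(W), 15(W), 14(W), 11(W) — all W, so L
n=18: →17(L), so W
n=19: →17(L), so W
n=20: →17(L), so W
n=21: →20(W), 19(W), 18(W), 15(W) — all W, so L
n=22: →21(L), so W
n=23: →21(L), so W
n=24: →21(L), so W
n=25: →24(W), 23(W), 22(W), 19(W) — all W, so L
n=26: →25(L), so W
n=27: →25(L), so W
n=28: →25(L), so W
n=29: →28(W), 27(W), 26(W), 23(W) — all W, so L
n=30: →29(L), so W
n=31: →29(L), so W
n=32: →29(L), so W
Reading off the rows marked L gives the requested list; there are 8 such values of n.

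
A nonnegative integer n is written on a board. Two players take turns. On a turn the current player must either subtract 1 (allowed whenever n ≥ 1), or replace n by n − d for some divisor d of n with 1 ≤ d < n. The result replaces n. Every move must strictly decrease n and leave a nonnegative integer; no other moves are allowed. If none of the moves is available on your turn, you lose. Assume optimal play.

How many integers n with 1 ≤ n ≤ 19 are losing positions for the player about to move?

9

Label each position W (a win for the player to move) or L (a loss). A position with no legal move is L; any other position is W exactly when some move reaches an L, and L when every move reaches a W.
n=0: no move → L
n=1: W (go to 0, an L position)
n=2: L (sole option 1(W) is W)
n=3: W (go to 2, an L position)
n=4: W (go to 2, an L position)
n=5: L (sole option 4(W) is W)
n=6: W (go to 5, an L position)
n=7: L (sole option 6(W) is W)
n=8: W (go to 7, an L position)
n=9: L (options 6(W), 8(W) are all W)
n=10: W (go to 5, an L position)
n=11: L (sole option 10(W) is W)
n=12: W (go to 9, an L position)
n=13: L (sole option 12(W) is W)
n=14: W (go to 7, an L position)
n=15: L (options 10(W), 12(W), 14(W) are all W)
n=16: W (go to 15, an L position)
n=17: L (sole option 16(W) is W)
n=18: W (go to 9, an L position)
n=19: L (sole option 18(W) is W)
L entries with 1 ≤ n ≤ 19 (n=0 is outside the asked range and is not counted): n = 2, 5, 7, 9, 11, 13, 15, 17, 19; that makes 9.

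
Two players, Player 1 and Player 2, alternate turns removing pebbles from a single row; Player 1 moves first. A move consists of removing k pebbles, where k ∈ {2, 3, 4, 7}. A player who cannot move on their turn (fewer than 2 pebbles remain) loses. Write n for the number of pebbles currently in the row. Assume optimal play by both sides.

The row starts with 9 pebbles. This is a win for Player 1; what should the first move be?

Compute win/loss labels from the base case upward. A position with no move is L. Any other position is W if it can reach an L in one move, else L.
n=0: no move → L
n=1: no move → L
n=2: W (go to 0, an L position)
n=3: W (go to 1, an L position)
n=4: W (go to 1, an L position)
n=5: W (go to 1, an L position)
n=6: L (options 4(W), 3(W), 2(W) are all W)
n=7: W (go to 0, an L position)
n=8: W (go to 6, an L position)
n=9: W (go to 6, an L position)
From 9, the L positions reachable in one move are: 6.

Remove 3, leaving 6.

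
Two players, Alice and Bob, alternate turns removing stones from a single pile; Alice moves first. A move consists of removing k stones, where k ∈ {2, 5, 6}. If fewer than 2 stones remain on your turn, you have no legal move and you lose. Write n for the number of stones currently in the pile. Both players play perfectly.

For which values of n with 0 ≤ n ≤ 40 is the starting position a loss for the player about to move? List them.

0, 1, 4, 8, 11, 12, 15, 19, 22, 23, 26, 30, 33, 34, 37

Use the standard recursion: the mover loses at a terminal position; elsewhere, the mover wins exactly when some move hands the opponent an L position.
n=0: no move → L
n=1: no move → L
n=2: →0(L), so W
n=3: →1(L), so W
n=4: →2(W) only, which is W, so L
n=5: →0(L), so W
n=6: →4(L), so W
n=7: →1(L), so W
n=8: →6(W), 3(W), 2(W) — all W, so L
n=9: →4(L), so W
n=10: →8(L), so W
n=11: →9(W), 6(W), 5(W) — all W, so L
n=12: →10(W), 7(W), 6(W) — all W, so L
n=13: →11(L), so W
n=14: →12(L), so W
n=15: →13(W), 10(W), 9(W) — all W, so L
n=16: →11(L), so W
n=17: →15(L), so W
n=18: →12(L), so W
n=19: →17(W), 14(W), 13(W) — all W, so L
n=20: →15(L), so W
n=21: →19(L), so W
n=22: →20(W), 17(W), 16(W) — all W, so L
n=23: →21(W), 18(W), 17(W) — all W, so L
n=24: →22(L), so W
n=25: →23(L), so W
n=26: →24(W), 21(W), 20(W) — all W, so L
n=27: →22(L), so W
n=28: →26(L), so W
n=29: →23(L), so W
n=30: →28(W), 25(W), 24(W) — all W, so L
n=31: →26(L), so W
n=32: →30(L), so W
n=33: →31(W), 28(W), 27(W) — all W, so L
n=34: →32(W), 29(W), 28(W) — all W, so L
n=35: →33(L), so W
n=36: →34(L), so W
n=37: →35(W), 32(W), 31(W) — all W, so L
n=38: →33(L), so W
n=39: →37(L), so W
n=40: →34(L), so W
Reading off the rows marked L gives the requested list; there are 15 such values of n.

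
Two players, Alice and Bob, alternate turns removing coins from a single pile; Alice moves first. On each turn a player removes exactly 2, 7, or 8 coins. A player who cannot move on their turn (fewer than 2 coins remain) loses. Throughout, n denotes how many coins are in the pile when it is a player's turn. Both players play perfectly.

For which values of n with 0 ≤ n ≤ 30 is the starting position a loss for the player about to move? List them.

0, 1, 4, 5, 10, 14, 15, 19, 20, 24, 25, 29, 30

Work bottom-up. With no move the player to move loses. Otherwise the position is W if at least one move leads to an L position for the opponent, and L if every move leads to a W.
n=0: no move → L
n=1: no move → L
n=2: W (go to 0, an L position)
n=3: W (go to 1, an L position)
n=4: L (sole option 2(W) is W)
n=5: L (sole option 3(W) is W)
n=6: W (go to 4, an L position)
n=7: W (go to 5, an L position)
n=8: W (go to 1, an L position)
n=9: W (go to 1, an L position)
n=10: L (options 8(W), 3(W), 2(W) are all W)
n=11: W (go to 4, an L position)
n=12: W (go to 10, an L position)
n=13: W (go to 5, an L position)
n=14: L (options 12(W), 7(W), 6(W) are all W)
n=15: L (options 13(W), 8(W), 7(W) are all W)
n=16: W (go to 14, an L position)
n=17: W (go to 15, an L position)
n=18: W (go to 10, an L position)
n=19: L (options 17(W), 12(W), 11(W) are all W)
n=20: L (options 18(W), 13(W), 12(W) are all W)
n=21: W (go to 19, an L position)
n=22: W (go to 20, an L position)
n=23: W (go to 15, an L position)
n=24: L (options 22(W), 17(W), 16(W) are all W)
n=25: L (options 23(W), 18(W), 17(W) are all W)
n=26: W (go to 24, an L position)
n=27: W (go to 25, an L position)
n=28: W (go to 20, an L position)
n=29: L (options 27(W), 22(W), 21(W) are all W)
n=30: L (options 28(W), 23(W), 22(W) are all W)
The losing starting values of n are exactly the entries labelled L in this table (13 of them).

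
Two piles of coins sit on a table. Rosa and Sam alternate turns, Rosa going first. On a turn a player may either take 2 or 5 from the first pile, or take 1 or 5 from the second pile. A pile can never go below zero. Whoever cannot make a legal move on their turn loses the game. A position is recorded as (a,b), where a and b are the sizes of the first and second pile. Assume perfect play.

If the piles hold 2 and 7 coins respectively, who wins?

Use the standard recursion: the mover loses at a terminal position; elsewhere, the mover wins exactly when some move hands the opponent an L position.
No move ever increases a pile, so every position that can arise here has a ≤ 2 and b ≤ 7; it is enough to label the cells with 0 ≤ a ≤ 2 and 0 ≤ b ≤ 7.
Every move lowers a or b (never raises either), so fill the grid row by row in increasing a, and left to right within a row: each cell's successors are then already labelled.
      b=0  b=1  b=2  b=3  b=4  b=5  b=6  b=7
a=0:    L    W    L    W    L    W    L    W
a=1:    L    W    L    W    L    W    L    W
a=2:    W    L    W    L    W    L    W    L
Cells with no legal move (terminal, hence L): (0,0), (1,0).
The remaining L cells, each justified by listing all of its moves:
(0,2): the only move is to (0,1)(W), a W ⇒ L
(0,4): the only move is to (0,3)(W), a W ⇒ L
(0,6): moves to (0,5)(W), (0,1)(W); every one is W ⇒ L
(1,2): the only move is to (1,1)(W), a W ⇒ L
(1,4): the only move is to (1,3)(W), a W ⇒ L
(1,6): moves to (1,5)(W), (1,1)(W); every one is W ⇒ L
(2,1): moves to (0,1)(W), (2,0)(W); every one is W ⇒ L
(2,3): moves to (0,3)(W), (2,2)(W); every one is W ⇒ L
(2,5): moves to (0,5)(W), (2,4)(W), (2,0)(W); every one is W ⇒ L
(2,7): moves to (0,7)(W), (2,6)(W), (2,2)(W); every one is W ⇒ L
Every other cell has at least one move into one of the L cells above, so it is W.
The starting position (2,7) is L: whatever Rosa does, the opponent receives a W position.

Sam wins.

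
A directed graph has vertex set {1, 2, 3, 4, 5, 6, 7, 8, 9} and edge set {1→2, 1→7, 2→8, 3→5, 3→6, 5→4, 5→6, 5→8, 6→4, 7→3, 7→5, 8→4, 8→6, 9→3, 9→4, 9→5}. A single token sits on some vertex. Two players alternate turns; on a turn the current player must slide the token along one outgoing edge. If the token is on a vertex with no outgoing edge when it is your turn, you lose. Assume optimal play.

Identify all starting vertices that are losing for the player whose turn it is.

Label each position W (a win for the player to move) or L (a loss). A position with no legal move is L; any other position is W exactly when some move reaches an L, and L when every move reaches a W.
Every edge goes from a vertex to one that appears earlier in the order 4, 6, 8, 5, 3, 9, 2, 7, 1, so processing vertices in that order labels each vertex after all of its successors.
4: no outgoing edge → L
6: →4(L), so W
8: →4(L), so W
5: →4(L), so W
3: →5(W), 6(W) — all W, so L
9: →3(L), so W
2: →8(W) only, which is W, so L
7: →3(L), so W
1: →2(L), so W
Reading off the rows marked L gives the requested list; there are 3 such vertices.

2, 3, 4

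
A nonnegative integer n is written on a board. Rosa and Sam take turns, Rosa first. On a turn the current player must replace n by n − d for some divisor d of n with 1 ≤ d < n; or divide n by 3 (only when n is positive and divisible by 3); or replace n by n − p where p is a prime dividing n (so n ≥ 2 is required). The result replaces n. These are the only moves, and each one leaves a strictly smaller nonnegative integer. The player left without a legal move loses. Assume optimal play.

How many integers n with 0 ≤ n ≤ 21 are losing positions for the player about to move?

6

Classify positions by backward induction: terminal positions (no move available) are L. From any other position, the mover wins iff some move reaches an L.
n=0: no move → L
n=1: no move → L
n=2: W (go to 0, an L position)
n=3: W (go to 0, an L position)
n=4: L (options 2(W), 3(W) are all W)
n=5: W (go to 0, an L position)
n=6: W (go to 4, an L position)
n=7: W (go to 0, an L position)
n=8: W (go to 4, an L position)
n=9: L (options 3(W), 6(W), 8(W) are all W)
n=10: W (go to 9, an L position)
n=11: W (go to 0, an L position)
n=12: W (go to 4, an L position)
n=13: W (go to 0, an L position)
n=14: L (options 7(W), 12(W), 13(W) are all W)
n=15: W (go to 14, an L position)
n=16: W (go to 14, an L position)
n=17: W (go to 0, an L position)
n=18: W (go to 9, an L position)
n=19: W (go to 0, an L position)
n=20: L (options 10(W), 15(W), 16(W), 18(W), 19(W) are all W)
n=21: W (go to 14, an L position)
L entries with 0 ≤ n ≤ 21: n = 0, 1, 4, 9, 14, 20; that makes 6.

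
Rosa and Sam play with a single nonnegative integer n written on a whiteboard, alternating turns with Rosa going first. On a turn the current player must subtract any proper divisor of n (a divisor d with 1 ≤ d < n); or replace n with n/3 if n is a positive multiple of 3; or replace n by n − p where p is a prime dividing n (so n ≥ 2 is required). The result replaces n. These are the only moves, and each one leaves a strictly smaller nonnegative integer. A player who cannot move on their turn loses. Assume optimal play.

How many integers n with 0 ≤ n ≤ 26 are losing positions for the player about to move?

7

Classify positions by backward induction: terminal positions (no move available) are L. From any other position, the mover wins iff some move reaches an L.
n=0: no move → L
n=1: no move → L
n=2: W (go to 0, an L position)
n=3: W (go to 0, an L position)
n=4: L (options 2(W), 3(W) are all W)
n=5: W (go to 0, an L position)
n=6: W (go to 4, an L position)
n=7: W (go to 0, an L position)
n=8: W (go to 4, an L position)
n=9: L (options 3(W), 6(W), 8(W) are all W)
n=10: W (go to 9, an L position)
n=11: W (go to 0, an L position)
n=12: W (go to 4, an L position)
n=13: W (go to 0, an L position)
n=14: L (options 7(W), 12(W), 13(W) are all W)
n=15: W (go to 14, an L position)
n=16: W (go to 14, an L position)
n=17: W (go to 0, an L position)
n=18: W (go to 9, an L position)
n=19: W (go to 0, an L position)
n=20: L (options 10(W), 15(W), 16(W), 18(W), 19(W) are all W)
n=21: W (go to 14, an L position)
n=22: W (go to 20, an L position)
n=23: W (go to 0, an L position)
n=24: W (go to 20, an L position)
n=25: W (go to 20, an L position)
n=26: L (options 13(W), 24(W), 25(W) are all W)
L entries with 0 ≤ n ≤ 26: n = 0, 1, 4, 9, 14, 20, 26; that makes 7.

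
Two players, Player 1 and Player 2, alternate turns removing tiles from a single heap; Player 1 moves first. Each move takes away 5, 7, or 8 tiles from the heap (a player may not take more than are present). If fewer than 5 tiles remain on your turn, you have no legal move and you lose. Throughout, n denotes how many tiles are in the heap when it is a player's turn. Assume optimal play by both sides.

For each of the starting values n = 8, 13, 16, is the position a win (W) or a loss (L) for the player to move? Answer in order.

8: W, 13: L, 16: L

Use the standard recursion: the mover loses at a terminal position; elsewhere, the mover wins exactly when some move hands the opponent an L position.
n=0: no move → L
n=1: no move → L
n=2: no move → L
n=3: no move → L
n=4: no move → L
n=5: reaches L-position 0 → W
n=6: reaches L-position 1 → W
n=7: reaches L-position 2 → W
n=8: reaches L-position 3 → W
n=9: reaches L-position 4 → W
n=10: reaches L-position 3 → W
n=11: reaches L-position 4 → W
n=12: reaches L-position 4 → W
n=13: only reaches 8(W), 6(W), 5(W), all W → L
n=14: only reaches 9(W), 7(W), 6(W), all W → L
n=15: only reaches 10(W), 8(W), 7(W), all W → L
n=16: only reaches 11(W), 9(W), 8(W), all W → L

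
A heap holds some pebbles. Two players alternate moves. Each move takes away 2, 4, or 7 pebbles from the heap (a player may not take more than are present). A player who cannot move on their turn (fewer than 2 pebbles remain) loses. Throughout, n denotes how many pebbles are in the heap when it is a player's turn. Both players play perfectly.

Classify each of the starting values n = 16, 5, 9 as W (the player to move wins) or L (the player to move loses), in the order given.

16: W, 5: W, 9: L

Build the W/L table. Terminal = L. A non-terminal position is W if it has a move to some L; otherwise it is L.
n=0: no move → L
n=1: no move → L
n=2: →0(L), so W
n=3: →1(L), so W
n=4: →0(L), so W
n=5: →1(L), so W
n=6: →4(W), 2(W) — all W, so L
n=7: →0(L), so W
n=8: →6(L), so W
n=9: →7(W), 5(W), 2(W) — all W, so L
n=10: →6(L), so W
n=11: →9(L), so W
n=12: →10(W), 8(W), 5(W) — all W, so L
n=13: →9(L), so W
n=14: →12(L), so W
n=15: →13(W), 11(W), 8(W) — all W, so L
n=16: →12(L), so W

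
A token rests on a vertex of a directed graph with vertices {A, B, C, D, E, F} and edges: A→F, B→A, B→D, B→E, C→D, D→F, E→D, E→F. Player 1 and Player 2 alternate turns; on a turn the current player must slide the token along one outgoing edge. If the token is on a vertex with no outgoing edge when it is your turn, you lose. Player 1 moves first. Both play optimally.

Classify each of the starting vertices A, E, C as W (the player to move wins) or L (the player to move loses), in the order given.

A: W, E: W, C: L

Build the W/L table. Terminal = L. A non-terminal position is W if it has a move to some L; otherwise it is L.
Every edge goes from a vertex to one that appears earlier in the order F, A, D, E, B, C, so processing vertices in that order labels each vertex after all of its successors.
F: no outgoing edge → L
A: reaches L-position F → W
D: reaches L-position F → W
E: reaches L-position F → W
B: only reaches E(W), D(W), A(W), all W → L
C: only reaches D(W), which is W → L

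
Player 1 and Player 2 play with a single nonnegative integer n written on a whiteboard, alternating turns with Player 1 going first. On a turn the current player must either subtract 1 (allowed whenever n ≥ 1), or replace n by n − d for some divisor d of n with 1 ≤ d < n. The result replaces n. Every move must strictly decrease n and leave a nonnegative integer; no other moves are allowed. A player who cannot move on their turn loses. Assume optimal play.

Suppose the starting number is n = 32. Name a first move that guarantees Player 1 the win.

Move to 31.

Use the standard recursion: the mover loses at a terminal position; elsewhere, the mover wins exactly when some move hands the opponent an L position.
n=0: no move → L
n=1: →0(L), so W
n=2: →1(W) only, which is W, so L
n=3: →2(L), so W
n=4: →2(L), so W
n=5: →4(W) only, which is W, so L
n=6: →5(L), so W
n=7: →6(W) only, which is W, so L
n=8: →7(L), so W
n=9: →6(W), 8(W) — all W, so L
n=10: →5(L), so W
n=11: →10(W) only, which is W, so L
n=12: →9(L), so W
n=13: →12(W) only, which is W, so L
n=14: →7(L), so W
n=15: →10(W), 12(W), 14(W) — all W, so L
n=16: →15(L), so W
n=17: →16(W) only, which is W, so L
n=18: →9(L), so W
n=19: →18(W) only, which is W, so L
n=20: →15(L), so W
n=21: →14(W), 18(W), 20(W) — all W, so L
n=22: →11(L), so W
n=23: →22(W) only, which is W, so L
n=24: →21(L), so W
n=25: →20(W), 24(W) — all W, so L
n=26: →13(L), so W
n=27: →18(W), 24(W), 26(W) — all W, so L
n=28: →21(L), so W
n=29: →28(W) only, which is W, so L
n=30: →15(L), so W
n=31: →30(W) only, which is W, so L
n=32: →31(L), so W
From 32, the L positions reachable in one move are: 31.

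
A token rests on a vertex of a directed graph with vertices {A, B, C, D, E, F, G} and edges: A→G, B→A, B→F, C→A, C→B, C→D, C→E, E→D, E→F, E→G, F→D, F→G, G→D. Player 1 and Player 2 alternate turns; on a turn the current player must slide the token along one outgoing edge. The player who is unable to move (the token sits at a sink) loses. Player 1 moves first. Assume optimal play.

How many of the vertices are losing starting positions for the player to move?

Build the W/L table. Terminal = L. A non-terminal position is W if it has a move to some L; otherwise it is L.
Every edge goes from a vertex to one that appears earlier in the order D, G, F, E, A, B, C, so processing vertices in that order labels each vertex after all of its successors.
D: no outgoing edge → L
G: reaches L-position D → W
F: reaches L-position D → W
E: reaches L-position D → W
A: only reaches G(W), which is W → L
B: reaches L-position A → W
C: reaches L-position A → W
The L vertices are A, D; that is 2 in all.

2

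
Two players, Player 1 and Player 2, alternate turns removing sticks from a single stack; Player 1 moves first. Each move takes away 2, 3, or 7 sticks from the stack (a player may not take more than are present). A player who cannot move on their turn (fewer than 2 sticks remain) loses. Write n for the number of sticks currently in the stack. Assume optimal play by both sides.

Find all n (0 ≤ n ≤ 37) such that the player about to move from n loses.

0, 1, 5, 6, 10, 11, 15, 16, 20, 21, 25, 26, 30, 31, 35, 36

Build the W/L table. Terminal = L. A non-terminal position is W if it has a move to some L; otherwise it is L.
n=0: no move → L
n=1: no move → L
n=2: W (go to 0, an L position)
n=3: W (go to 1, an L position)
n=4: W (go to 1, an L position)
n=5: L (options 3(W), 2(W) are all W)
n=6: L (options 4(W), 3(W) are all W)
n=7: W (go to 5, an L position)
n=8: W (go to 6, an L position)
n=9: W (go to 6, an L position)
n=10: L (options 8(W), 7(W), 3(W) are all W)
n=11: L (options 9(W), 8(W), 4(W) are all W)
n=12: W (go to 10, an L position)
n=13: W (go to 11, an L position)
n=14: W (go to 11, an L position)
n=15: L (options 13(W), 12(W), 8(W) are all W)
n=16: L (options 14(W), 13(W), 9(W) are all W)
n=17: W (go to 15, an L position)
n=18: W (go to 16, an L position)
n=19: W (go to 16, an L position)
n=20: L (options 18(W), 17(W), 13(W) are all W)
n=21: L (options 19(W), 18(W), 14(W) are all W)
n=22: W (go to 20, an L position)
n=23: W (go to 21, an L position)
n=24: W (go to 21, an L position)
n=25: L (options 23(W), 22(W), 18(W) are all W)
n=26: L (options 24(W), 23(W), 19(W) are all W)
n=27: W (go to 25, an L position)
n=28: W (go to 26, an L position)
n=29: W (go to 26, an L position)
n=30: L (options 28(W), 27(W), 23(W) are all W)
n=31: L (options 29(W), 28(W), 24(W) are all W)
n=32: W (go to 30, an L position)
n=33: W (go to 31, an L position)
n=34: W (go to 31, an L position)
n=35: L (options 33(W), 32(W), 28(W) are all W)
n=36: L (options 34(W), 33(W), 29(W) are all W)
n=37: W (go to 35, an L position)
Reading off the rows marked L gives the requested list; there are 16 such values of n.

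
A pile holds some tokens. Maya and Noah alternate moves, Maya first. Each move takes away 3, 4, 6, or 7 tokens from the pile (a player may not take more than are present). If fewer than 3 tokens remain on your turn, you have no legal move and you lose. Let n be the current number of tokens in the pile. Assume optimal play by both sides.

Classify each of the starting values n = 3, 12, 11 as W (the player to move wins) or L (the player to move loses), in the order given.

Label each position W (a win for the player to move) or L (a loss). A position with no legal move is L; any other position is W exactly when some move reaches an L, and L when every move reaches a W.
n=0: no move → L
n=1: no move → L
n=2: no move → L
n=3: →0(L), so W
n=4: →1(L), so W
n=5: →2(L), so W
n=6: →2(L), so W
n=7: →1(L), so W
n=8: →2(L), so W
n=9: →2(L), so W
n=10: →7(W), 6(W), 4(W), 3(W) — all W, so L
n=11: →8(W), 7(W), 5(W), 4(W) — all W, so L
n=12: →9(W), 8(W), 6(W), 5(W) — all W, so L

3: W, 12: L, 11: L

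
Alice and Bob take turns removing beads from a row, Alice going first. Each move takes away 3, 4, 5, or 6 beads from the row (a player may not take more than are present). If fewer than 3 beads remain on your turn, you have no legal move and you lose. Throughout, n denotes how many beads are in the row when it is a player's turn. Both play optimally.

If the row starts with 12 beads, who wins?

Alice wins.

Positions with no move are L. A position that does have a move is losing for the player to move precisely when every available move leads to a winning position for the opponent. Fill in the labels:
n=0: no move → L
n=1: no move → L
n=2: no move → L
n=3: reaches L-position 0 → W
n=4: reaches L-position 1 → W
n=5: reaches L-position 2 → W
n=6: reaches L-position 2 → W
n=7: reaches L-position 2 → W
n=8: reaches L-position 2 → W
n=9: only reaches 6(W), 5(W), 4(W), 3(W), all W → L
n=10: only reaches 7(W), 6(W), 5(W), 4(W), all W → L
n=11: only reaches 8(W), 7(W), 6(W), 5(W), all W → L
n=12: reaches L-position 9 → W
The starting position 12 is W: Alice should remove 3, leaving 9, handing over an L position.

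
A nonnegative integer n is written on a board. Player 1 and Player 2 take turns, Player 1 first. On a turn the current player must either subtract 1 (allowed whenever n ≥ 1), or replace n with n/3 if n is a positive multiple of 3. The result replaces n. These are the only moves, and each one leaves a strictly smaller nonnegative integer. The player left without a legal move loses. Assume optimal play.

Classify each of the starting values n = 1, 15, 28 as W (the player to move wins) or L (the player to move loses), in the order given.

Label each position W (a win for the player to move) or L (a loss). A position with no legal move is L; any other position is W exactly when some move reaches an L, and L when every move reaches a W.
n=0: no move → L
n=1: reaches L-position 0 → W
n=2: only reaches 1(W), which is W → L
n=3: reaches L-position 2 → W
n=4: only reaches 3(W), which is W → L
n=5: reaches L-position 4 → W
n=6: reaches L-position 2 → W
n=7: only reaches 6(W), which is W → L
n=8: reaches L-position 7 → W
n=9: only reaches 3(W), 8(W), all W → L
n=10: reaches L-position 9 → W
n=11: only reaches 10(W), which is W → L
n=12: reaches L-position 4 → W
n=13: only reaches 12(W), which is W → L
n=14: reaches L-position 13 → W
n=15: only reaches 5(W), 14(W), all W → L
n=16: reaches L-position 15 → W
n=17: only reaches 16(W), which is W → L
n=18: reaches L-position 17 → W
n=19: only reaches 18(W), which is W → L
n=20: reaches L-position 19 → W
n=21: reaches L-position 7 → W
n=22: only reaches 21(W), which is W → L
n=23: reaches L-position 22 → W
n=24: only reaches 8(W), 23(W), all W → L
n=25: reaches L-position 24 → W
n=26: only reaches 25(W), which is W → L
n=27: reaches L-position 9 → W
n=28: only reaches 27(W), which is W → L

1: W, 15: L, 28: L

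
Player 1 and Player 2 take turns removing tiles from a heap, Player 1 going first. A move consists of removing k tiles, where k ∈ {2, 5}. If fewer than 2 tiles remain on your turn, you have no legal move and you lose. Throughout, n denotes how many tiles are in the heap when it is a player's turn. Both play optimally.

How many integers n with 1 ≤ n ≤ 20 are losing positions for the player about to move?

Positions with no move are L. A position that does have a move is losing for the player to move precisely when every available move leads to a winning position for the opponent. Fill in the labels:
n=0: no move → L
n=1: no move → L
n=2: can move to 0, which is L ⇒ W
n=3: can move to 1, which is L ⇒ W
n=4: the only move is to 2(W), a W ⇒ L
n=5: can move to 0, which is L ⇒ W
n=6: can move to 4, which is L ⇒ W
n=7: moves to 5(W), 2(W); every one is W ⇒ L
n=8: moves to 6(W), 3(W); every one is W ⇒ L
n=9: can move to 7, which is L ⇒ W
n=10: can move to 8, which is L ⇒ W
n=11: moves to 9(W), 6(W); every one is W ⇒ L
n=12: can move to 7, which is L ⇒ W
n=13: can move to 11, which is L ⇒ W
n=14: moves to 12(W), 9(W); every one is W ⇒ L
n=15: moves to 13(W), 10(W); every one is W ⇒ L
n=16: can move to 14, which is L ⇒ W
n=17: can move to 15, which is L ⇒ W
n=18: moves to 16(W), 13(W); every one is W ⇒ L
n=19: can move to 14, which is L ⇒ W
n=20: can move to 18, which is L ⇒ W
L entries with 1 ≤ n ≤ 20 (n=0 is outside the asked range and is not counted): n = 1, 4, 7, 8, 11, 14, 15, 18; that makes 8.

8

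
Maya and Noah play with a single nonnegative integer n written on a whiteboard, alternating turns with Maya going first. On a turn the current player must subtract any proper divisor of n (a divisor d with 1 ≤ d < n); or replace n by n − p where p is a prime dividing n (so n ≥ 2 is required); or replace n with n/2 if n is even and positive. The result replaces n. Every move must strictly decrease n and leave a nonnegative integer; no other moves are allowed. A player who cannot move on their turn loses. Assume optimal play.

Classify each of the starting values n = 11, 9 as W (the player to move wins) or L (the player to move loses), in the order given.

Work bottom-up. With no move the player to move loses. Otherwise the position is W if at least one move leads to an L position for the opponent, and L if every move leads to a W.
n=0: no move → L
n=1: no move → L
n=2: W (go to 0, an L position)
n=3: W (go to 0, an L position)
n=4: L (options 2(W), 3(W) are all W)
n=5: W (go to 0, an L position)
n=6: W (go to 4, an L position)
n=7: W (go to 0, an L position)
n=8: W (go to 4, an L position)
n=9: L (options 6(W), 8(W) are all W)
n=10: W (go to 9, an L position)
n=11: W (go to 0, an L position)

11: W, 9: L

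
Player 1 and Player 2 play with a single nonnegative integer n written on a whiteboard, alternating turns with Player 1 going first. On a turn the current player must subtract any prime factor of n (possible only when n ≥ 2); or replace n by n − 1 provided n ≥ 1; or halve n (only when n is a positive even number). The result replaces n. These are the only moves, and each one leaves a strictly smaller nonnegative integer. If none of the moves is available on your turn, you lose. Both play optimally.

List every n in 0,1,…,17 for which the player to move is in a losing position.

Build the W/L table. Terminal = L. A non-terminal position is W if it has a move to some L; otherwise it is L.
n=0: no move → L
n=1: reaches L-position 0 → W
n=2: reaches L-position 0 → W
n=3: reaches L-position 0 → W
n=4: only reaches 2(W), 3(W), all W → L
n=5: reaches L-position 0 → W
n=6: reaches L-position 4 → W
n=7: reaches L-position 0 → W
n=8: reaches L-position 4 → W
n=9: only reaches 6(W), 8(W), all W → L
n=10: reaches L-position 9 → W
n=11: reaches L-position 0 → W
n=12: reaches L-position 9 → W
n=13: reaches L-position 0 → W
n=14: only reaches 7(W), 12(W), 13(W), all W → L
n=15: reaches L-position 14 → W
n=16: reaches L-position 14 → W
n=17: reaches L-position 0 → W
Reading off the rows marked L gives the requested list; there are 4 such values of n.

0, 4, 9, 14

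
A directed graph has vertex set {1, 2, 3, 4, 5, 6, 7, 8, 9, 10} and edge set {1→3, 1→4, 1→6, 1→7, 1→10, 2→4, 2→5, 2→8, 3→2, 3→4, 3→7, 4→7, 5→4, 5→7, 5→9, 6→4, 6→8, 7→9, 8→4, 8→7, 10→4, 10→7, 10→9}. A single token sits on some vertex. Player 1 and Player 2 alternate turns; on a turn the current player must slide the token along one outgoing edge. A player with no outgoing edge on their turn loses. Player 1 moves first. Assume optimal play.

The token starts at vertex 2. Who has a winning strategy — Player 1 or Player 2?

Build the W/L table. Terminal = L. A non-terminal position is W if it has a move to some L; otherwise it is L.
Every edge goes from a vertex to one that appears earlier in the order 9, 7, 4, 8, 5, 2, 10, 3, 6, 1, so processing vertices in that order labels each vertex after all of its successors.
9: no outgoing edge → L
7: reaches L-position 9 → W
4: only reaches 7(W), which is W → L
8: reaches L-position 4 → W
5: reaches L-position 4 → W
2: reaches L-position 4 → W
10: reaches L-position 4 → W
3: reaches L-position 4 → W
6: reaches L-position 4 → W
1: reaches L-position 4 → W
From 2 Player 1 can move to 4, reaching an L position.

Player 1 wins.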